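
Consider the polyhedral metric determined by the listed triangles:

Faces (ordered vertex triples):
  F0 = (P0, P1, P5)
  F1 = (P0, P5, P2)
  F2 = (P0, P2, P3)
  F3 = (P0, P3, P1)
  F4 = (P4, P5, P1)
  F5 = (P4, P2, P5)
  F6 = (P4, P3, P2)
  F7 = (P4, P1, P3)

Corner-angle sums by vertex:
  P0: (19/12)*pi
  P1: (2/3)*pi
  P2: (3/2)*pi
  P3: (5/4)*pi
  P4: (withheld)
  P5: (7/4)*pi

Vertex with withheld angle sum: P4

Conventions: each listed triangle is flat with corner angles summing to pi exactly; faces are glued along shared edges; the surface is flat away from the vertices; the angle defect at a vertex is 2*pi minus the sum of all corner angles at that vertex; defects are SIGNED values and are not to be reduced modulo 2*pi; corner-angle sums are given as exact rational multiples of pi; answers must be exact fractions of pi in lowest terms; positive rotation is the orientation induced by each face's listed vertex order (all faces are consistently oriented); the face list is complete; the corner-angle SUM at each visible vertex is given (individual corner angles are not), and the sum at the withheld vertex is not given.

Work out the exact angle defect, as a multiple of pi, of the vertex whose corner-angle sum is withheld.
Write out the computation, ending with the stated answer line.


V = 6, E = 12, F = 8; chi = V - E + F = 2
Gauss-Bonnet: total defect = 2*pi*chi = 4*pi; visible defects sum to (13/4)*pi

Answer: defect(P4) = (3/4)*pi


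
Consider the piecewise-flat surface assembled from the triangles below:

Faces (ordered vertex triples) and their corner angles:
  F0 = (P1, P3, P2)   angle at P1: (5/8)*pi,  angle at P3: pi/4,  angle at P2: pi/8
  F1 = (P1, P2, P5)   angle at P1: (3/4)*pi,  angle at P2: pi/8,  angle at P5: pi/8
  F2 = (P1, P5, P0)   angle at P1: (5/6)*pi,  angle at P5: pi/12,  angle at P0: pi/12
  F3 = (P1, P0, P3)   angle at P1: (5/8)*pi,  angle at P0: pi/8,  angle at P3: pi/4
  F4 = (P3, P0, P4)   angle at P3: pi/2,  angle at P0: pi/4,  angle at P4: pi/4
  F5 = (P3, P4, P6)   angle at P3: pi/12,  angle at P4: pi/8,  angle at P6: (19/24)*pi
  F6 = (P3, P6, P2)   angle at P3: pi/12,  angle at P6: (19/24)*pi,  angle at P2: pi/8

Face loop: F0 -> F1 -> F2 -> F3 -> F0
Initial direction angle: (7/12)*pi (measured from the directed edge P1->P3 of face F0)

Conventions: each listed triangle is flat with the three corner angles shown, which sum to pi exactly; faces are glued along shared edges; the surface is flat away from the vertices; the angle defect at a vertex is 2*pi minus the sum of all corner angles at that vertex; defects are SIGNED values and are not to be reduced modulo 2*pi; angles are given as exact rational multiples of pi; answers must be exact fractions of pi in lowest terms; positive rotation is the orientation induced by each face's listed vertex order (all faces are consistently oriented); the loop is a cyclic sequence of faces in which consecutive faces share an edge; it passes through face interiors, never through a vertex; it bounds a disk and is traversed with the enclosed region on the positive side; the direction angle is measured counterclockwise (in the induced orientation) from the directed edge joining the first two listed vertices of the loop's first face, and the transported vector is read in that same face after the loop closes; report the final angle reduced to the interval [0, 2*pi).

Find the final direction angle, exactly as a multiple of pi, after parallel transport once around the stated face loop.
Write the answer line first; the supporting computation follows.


Answer: final direction angle = (7/4)*pi

enclosed vertex P1: corner angles sum to (17/6)*pi, defect = 2*pi - (17/6)*pi = (-5/6)*pi
summing the enclosed defects onto the initial angle, mod 2*pi in the induced orientation:
final angle = (7/12)*pi - (5/6)*pi = (7/4)*pi (mod 2*pi)


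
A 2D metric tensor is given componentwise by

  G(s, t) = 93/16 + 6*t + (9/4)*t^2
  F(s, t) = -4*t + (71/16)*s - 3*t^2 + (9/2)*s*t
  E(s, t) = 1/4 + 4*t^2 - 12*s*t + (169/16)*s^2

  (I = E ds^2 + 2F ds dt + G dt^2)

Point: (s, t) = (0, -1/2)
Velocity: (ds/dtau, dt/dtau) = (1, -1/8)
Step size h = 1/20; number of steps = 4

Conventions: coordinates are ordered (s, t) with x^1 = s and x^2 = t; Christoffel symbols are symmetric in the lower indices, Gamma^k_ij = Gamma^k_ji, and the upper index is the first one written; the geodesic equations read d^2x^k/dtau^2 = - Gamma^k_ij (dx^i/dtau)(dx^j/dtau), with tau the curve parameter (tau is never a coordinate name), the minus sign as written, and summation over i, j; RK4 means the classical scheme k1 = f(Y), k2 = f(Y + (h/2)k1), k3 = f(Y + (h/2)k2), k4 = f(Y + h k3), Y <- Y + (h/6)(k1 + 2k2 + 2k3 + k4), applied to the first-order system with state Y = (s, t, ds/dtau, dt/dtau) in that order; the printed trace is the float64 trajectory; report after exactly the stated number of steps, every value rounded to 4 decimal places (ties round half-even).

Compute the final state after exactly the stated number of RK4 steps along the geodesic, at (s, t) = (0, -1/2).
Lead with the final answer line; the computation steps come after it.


Answer: s = 0.1644, t = -0.5313, ds/dtau = 0.6903, dt/dtau = -0.1864

f(Y) = (ds/dtau, dt/dtau, -Gamma^s_ij Y'^i Y'^j, -Gamma^t_ij Y'^i Y'^j) with the Gammas evaluated at the stage position; h = 0.050000; intermediate values shown to 6 dp
step 0: s = 0.0000, t = -0.5000, ds/dtau = 1.0000, dt/dtau = -0.1250
step 1:
  k1: at (s, t) = (0.000000, -0.500000), (ds/dtau, dt/dtau) = (1.000000, -0.125000); Gamma_sss = 1.841176, Gamma_sst = -2.541176, Gamma_stt = -2.152941, Gamma_tss = 0.558824, Gamma_tst = 0.941176, Gamma_ttt = 1.352941; k1 = (1.000000, -0.125000, -2.442831, -0.344669)
  k2: at (s, t) = (0.025000, -0.503125), (ds/dtau, dt/dtau) = (0.938929, -0.133617); Gamma_sss = 1.751726, Gamma_sst = -2.371593, Gamma_stt = -1.749104, Gamma_tss = 0.608234, Gamma_tst = 0.921920, Gamma_ttt = 1.235334; k2 = (0.938929, -0.133617, -2.108138, -0.326945)
  k3: at (s, t) = (0.023473, -0.503340), (ds/dtau, dt/dtau) = (0.947297, -0.133174); Gamma_sss = 1.756410, Gamma_sst = -2.380143, Gamma_stt = -1.766399, Gamma_tss = 0.605437, Gamma_tst = 0.923249, Gamma_ttt = 1.240566; k3 = (0.947297, -0.133174, -2.145357, -0.332358)
  k4: at (s, t) = (0.047365, -0.506659), (ds/dtau, dt/dtau) = (0.892732, -0.141618); Gamma_sss = 1.665666, Gamma_sst = -2.227461, Gamma_stt = -1.447118, Gamma_tss = 0.658240, Gamma_tst = 0.903395, Gamma_ttt = 1.142117; k4 = (0.892732, -0.141618, -1.861686, -0.319077)
  Y <- Y + (h/6)(k1 + 2k2 + 2k3 + k4): s = 0.0472, t = -0.5067, ds/dtau = 0.8932, dt/dtau = -0.1415
step 2:
  k1: at (s, t) = (0.047210, -0.506668), (ds/dtau, dt/dtau) = (0.893237, -0.141520); Gamma_sss = 1.666185, Gamma_sst = -2.228305, Gamma_stt = -1.448666, Gamma_tss = 0.657921, Gamma_tst = 0.903529, Gamma_ttt = 1.142610; k1 = (0.893237, -0.141520, -1.863754, -0.319390)
  k2: at (s, t) = (0.069541, -0.510206), (ds/dtau, dt/dtau) = (0.846644, -0.149504); Gamma_sss = 1.580038, Gamma_sst = -2.095009, Gamma_stt = -1.199809, Gamma_tss = 0.711322, Gamma_tst = 0.884485, Gamma_ttt = 1.061550; k2 = (0.846644, -0.149504, -1.636122, -0.309696)
  k3: at (s, t) = (0.068376, -0.510406), (ds/dtau, dt/dtau) = (0.852334, -0.149262); Gamma_sss = 1.583611, Gamma_sst = -2.100443, Gamma_stt = -1.208282, Gamma_tss = 0.708970, Gamma_tst = 0.885484, Gamma_ttt = 1.064371; k3 = (0.852334, -0.149262, -1.657974, -0.313457)
  k4: at (s, t) = (0.089827, -0.514131), (ds/dtau, dt/dtau) = (0.810339, -0.157192); Gamma_sss = 1.501954, Gamma_sst = -1.981051, Gamma_stt = -1.005838, Gamma_tss = 0.763013, Gamma_tst = 0.867152, Gamma_ttt = 0.995050; k4 = (0.810339, -0.157192, -1.466092, -0.304705)
  Y <- Y + (h/6)(k1 + 2k2 + 2k3 + k4): s = 0.0897, t = -0.5141, ds/dtau = 0.8106, dt/dtau = -0.1571
step 3:
  k1: at (s, t) = (0.089723, -0.514137), (ds/dtau, dt/dtau) = (0.810587, -0.157106); Gamma_sss = 1.502292, Gamma_sst = -1.981533, Gamma_stt = -1.006555, Gamma_tss = 0.762780, Gamma_tst = 0.867238, Gamma_ttt = 0.995300; k1 = (0.810587, -0.157106, -1.466929, -0.304870)
  k2: at (s, t) = (0.109987, -0.518065), (ds/dtau, dt/dtau) = (0.773914, -0.164728); Gamma_sss = 1.427132, Gamma_sst = -1.876400, Gamma_stt = -0.843194, Gamma_tss = 0.816051, Gamma_tst = 0.850135, Gamma_ttt = 0.936545; k2 = (0.773914, -0.164728, -1.310317, -0.297422)
  k3: at (s, t) = (0.109070, -0.518255), (ds/dtau, dt/dtau) = (0.777829, -0.164542); Gamma_sss = 1.429701, Gamma_sst = -1.879918, Gamma_stt = -0.847576, Gamma_tss = 0.814169, Gamma_tst = 0.850854, Gamma_ttt = 0.938124; k3 = (0.777829, -0.164542, -1.323252, -0.300192)
  k4: at (s, t) = (0.128614, -0.522364), (ds/dtau, dt/dtau) = (0.744425, -0.172116); Gamma_sss = 1.359747, Gamma_sst = -1.785189, Gamma_stt = -0.711397, Gamma_tss = 0.867183, Gamma_tst = 0.834647, Gamma_ttt = 0.886840; k4 = (0.744425, -0.172116, -1.189916, -0.292955)
  Y <- Y + (h/6)(k1 + 2k2 + 2k3 + k4): s = 0.1285, t = -0.5224, ds/dtau = 0.7446, dt/dtau = -0.1720
step 4:
  k1: at (s, t) = (0.128543, -0.522368), (ds/dtau, dt/dtau) = (0.744554, -0.172048); Gamma_sss = 1.359957, Gamma_sst = -1.785466, Gamma_stt = -0.711740, Gamma_tss = 0.867021, Gamma_tst = 0.834702, Gamma_ttt = 0.886970; k1 = (0.744554, -0.172048, -1.190272, -0.293048)
  k2: at (s, t) = (0.147157, -0.526670), (ds/dtau, dt/dtau) = (0.714797, -0.179375); Gamma_sss = 1.295909, Gamma_sst = -1.700987, Gamma_stt = -0.598724, Gamma_tss = 0.918990, Gamma_tst = 0.819598, Gamma_ttt = 0.842415; k2 = (0.714797, -0.179375, -1.079050, -0.286477)
  k3: at (s, t) = (0.146413, -0.526853), (ds/dtau, dt/dtau) = (0.717578, -0.179210); Gamma_sss = 1.297762, Gamma_sst = -1.703340, Gamma_stt = -0.601096, Gamma_tss = 0.917489, Gamma_tst = 0.820116, Gamma_ttt = 0.843327; k3 = (0.717578, -0.179210, -1.087026, -0.288586)
  k4: at (s, t) = (0.164422, -0.531329), (ds/dtau, dt/dtau) = (0.690203, -0.186478); Gamma_sss = 1.238397, Gamma_sst = -1.626577, Gamma_stt = -0.504977, Gamma_tss = 0.968950, Gamma_tst = 0.805811, Gamma_ttt = 0.803745; k4 = (0.690203, -0.186478, -0.991092, -0.282110)
  Y <- Y + (h/6)(k1 + 2k2 + 2k3 + k4): s = 0.1644, t = -0.5313, ds/dtau = 0.6903, dt/dtau = -0.1864


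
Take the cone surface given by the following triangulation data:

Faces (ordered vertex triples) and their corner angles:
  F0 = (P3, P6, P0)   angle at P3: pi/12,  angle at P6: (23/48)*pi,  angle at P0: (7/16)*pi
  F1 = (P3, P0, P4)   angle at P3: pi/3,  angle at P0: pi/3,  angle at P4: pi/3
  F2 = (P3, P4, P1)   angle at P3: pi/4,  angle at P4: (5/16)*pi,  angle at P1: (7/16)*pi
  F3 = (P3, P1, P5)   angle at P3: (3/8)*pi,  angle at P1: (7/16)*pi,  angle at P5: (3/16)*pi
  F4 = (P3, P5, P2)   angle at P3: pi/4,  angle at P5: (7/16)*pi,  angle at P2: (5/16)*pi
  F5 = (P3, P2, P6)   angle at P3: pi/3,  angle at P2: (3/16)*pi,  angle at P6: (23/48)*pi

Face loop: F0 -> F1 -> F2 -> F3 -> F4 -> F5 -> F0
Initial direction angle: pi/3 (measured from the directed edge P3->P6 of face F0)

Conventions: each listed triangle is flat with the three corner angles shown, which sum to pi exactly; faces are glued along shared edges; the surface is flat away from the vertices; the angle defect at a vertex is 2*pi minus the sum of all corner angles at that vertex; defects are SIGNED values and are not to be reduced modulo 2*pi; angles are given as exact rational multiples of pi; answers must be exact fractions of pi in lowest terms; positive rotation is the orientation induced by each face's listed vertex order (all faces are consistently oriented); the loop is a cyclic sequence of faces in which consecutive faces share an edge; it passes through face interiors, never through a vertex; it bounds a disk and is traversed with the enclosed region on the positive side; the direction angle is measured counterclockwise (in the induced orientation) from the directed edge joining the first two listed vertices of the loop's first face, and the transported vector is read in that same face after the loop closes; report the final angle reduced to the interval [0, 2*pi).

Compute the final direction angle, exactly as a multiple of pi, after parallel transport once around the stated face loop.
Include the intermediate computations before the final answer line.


enclosed vertex P3: corner angles sum to (13/8)*pi, defect = 2*pi - (13/8)*pi = (3/8)*pi
by Gauss-Bonnet the loop rotates the vector by the enclosed defect sum (positive orientation, mod 2*pi)
final angle = pi/3 + (3/8)*pi = (17/24)*pi (mod 2*pi)

Answer: final direction angle = (17/24)*pi


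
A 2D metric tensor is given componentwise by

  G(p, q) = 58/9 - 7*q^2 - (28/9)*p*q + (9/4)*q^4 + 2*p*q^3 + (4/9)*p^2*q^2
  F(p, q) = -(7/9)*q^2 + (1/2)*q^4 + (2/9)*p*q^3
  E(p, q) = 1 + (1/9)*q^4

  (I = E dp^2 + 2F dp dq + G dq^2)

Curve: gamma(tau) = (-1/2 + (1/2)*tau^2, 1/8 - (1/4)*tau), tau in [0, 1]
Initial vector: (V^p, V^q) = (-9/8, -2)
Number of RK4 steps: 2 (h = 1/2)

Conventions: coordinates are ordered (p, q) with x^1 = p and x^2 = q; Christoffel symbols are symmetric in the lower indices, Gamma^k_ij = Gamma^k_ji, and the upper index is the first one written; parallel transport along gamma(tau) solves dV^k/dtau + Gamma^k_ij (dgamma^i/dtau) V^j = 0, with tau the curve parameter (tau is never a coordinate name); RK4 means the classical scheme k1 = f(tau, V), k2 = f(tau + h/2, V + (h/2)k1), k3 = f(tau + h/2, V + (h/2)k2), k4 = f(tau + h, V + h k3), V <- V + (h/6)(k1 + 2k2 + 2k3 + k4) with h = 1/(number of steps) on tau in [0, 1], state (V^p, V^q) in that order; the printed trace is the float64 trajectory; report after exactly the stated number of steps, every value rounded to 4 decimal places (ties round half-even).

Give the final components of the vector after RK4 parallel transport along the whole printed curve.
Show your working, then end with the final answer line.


gamma'(tau) = (tau, -1/4); f(tau, V)^k = -Gamma^k_ij(gamma(tau)) gamma'^i(tau) V^j; h = 1/2; intermediate values shown to 6 dp
curve data and Christoffel symbols at the stage parameters:
  tau = 0.000000: gamma = (-0.500000, 0.125000), gamma' = (0.000000, -0.250000); Gamma_ppp = 0.000000, Gamma_ppq = 0.000066, Gamma_pqq = 0.000033, Gamma_qpp = 0.000000, Gamma_qpq = -0.030010, Gamma_qqq = -0.015005
  tau = 0.250000: gamma = (-0.468750, 0.062500), gamma' = (0.250000, -0.250000); Gamma_ppp = 0.000000, Gamma_ppq = 0.000008, Gamma_pqq = -0.000025, Gamma_qpp = 0.000000, Gamma_qpq = -0.015025, Gamma_qqq = 0.045076
  tau = 0.500000: gamma = (-0.375000, 0.000000), gamma' = (0.500000, -0.250000); Gamma_ppp = 0.000000, Gamma_ppq = 0.000000, Gamma_pqq = 0.000000, Gamma_qpp = 0.000000, Gamma_qpq = 0.000000, Gamma_qqq = 0.090517
  tau = 0.750000: gamma = (-0.218750, -0.062500), gamma' = (0.750000, -0.250000); Gamma_ppp = 0.000000, Gamma_ppq = -0.000009, Gamma_pqq = -0.000068, Gamma_qpp = 0.000000, Gamma_qpq = 0.015153, Gamma_qqq = 0.121225
  tau = 1.000000: gamma = (0.000000, -0.125000), gamma' = (1.000000, -0.250000); Gamma_ppp = 0.000000, Gamma_ppq = -0.000069, Gamma_pqq = -0.000308, Gamma_qpp = 0.000000, Gamma_qpq = 0.030382, Gamma_qqq = 0.136720
step 0: V^p = -1.1250, V^q = -2.0000
step 1: k1 = (-0.000035, 0.015943), k2 = (0.000014, -0.025765), k3 = (0.000014, -0.025922), k4 = (0.000000, -0.045552); V <- V + (h/6)(k1 + 2k2 + 2k3 + k4): V^p = -1.1250, V^q = -2.0111
step 2: k1 = (0.000000, -0.045509), k2 = (0.000024, -0.042570), k3 = (0.000024, -0.042556), k4 = (0.000037, -0.016263); V <- V + (h/6)(k1 + 2k2 + 2k3 + k4): V^p = -1.1250, V^q = -2.0304

Answer: V^p = -1.1250, V^q = -2.0304


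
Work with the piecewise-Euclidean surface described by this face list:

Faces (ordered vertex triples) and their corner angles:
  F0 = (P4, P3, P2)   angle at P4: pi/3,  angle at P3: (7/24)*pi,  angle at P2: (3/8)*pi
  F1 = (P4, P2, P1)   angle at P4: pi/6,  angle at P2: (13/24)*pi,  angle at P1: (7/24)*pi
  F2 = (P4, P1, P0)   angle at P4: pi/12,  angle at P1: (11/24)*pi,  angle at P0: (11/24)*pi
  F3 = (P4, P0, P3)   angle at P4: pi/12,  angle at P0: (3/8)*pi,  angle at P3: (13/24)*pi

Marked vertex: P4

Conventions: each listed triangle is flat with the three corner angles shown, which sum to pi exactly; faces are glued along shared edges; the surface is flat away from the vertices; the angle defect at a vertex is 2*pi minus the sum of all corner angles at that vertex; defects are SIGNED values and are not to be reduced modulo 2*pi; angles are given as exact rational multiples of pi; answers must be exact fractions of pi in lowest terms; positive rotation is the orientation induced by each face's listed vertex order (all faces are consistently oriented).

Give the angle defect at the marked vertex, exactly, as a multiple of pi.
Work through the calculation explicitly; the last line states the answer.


Sum of corner angles at P4: (2/3)*pi
defect = 2*pi - (2/3)*pi

Answer: defect(P4) = (4/3)*pi


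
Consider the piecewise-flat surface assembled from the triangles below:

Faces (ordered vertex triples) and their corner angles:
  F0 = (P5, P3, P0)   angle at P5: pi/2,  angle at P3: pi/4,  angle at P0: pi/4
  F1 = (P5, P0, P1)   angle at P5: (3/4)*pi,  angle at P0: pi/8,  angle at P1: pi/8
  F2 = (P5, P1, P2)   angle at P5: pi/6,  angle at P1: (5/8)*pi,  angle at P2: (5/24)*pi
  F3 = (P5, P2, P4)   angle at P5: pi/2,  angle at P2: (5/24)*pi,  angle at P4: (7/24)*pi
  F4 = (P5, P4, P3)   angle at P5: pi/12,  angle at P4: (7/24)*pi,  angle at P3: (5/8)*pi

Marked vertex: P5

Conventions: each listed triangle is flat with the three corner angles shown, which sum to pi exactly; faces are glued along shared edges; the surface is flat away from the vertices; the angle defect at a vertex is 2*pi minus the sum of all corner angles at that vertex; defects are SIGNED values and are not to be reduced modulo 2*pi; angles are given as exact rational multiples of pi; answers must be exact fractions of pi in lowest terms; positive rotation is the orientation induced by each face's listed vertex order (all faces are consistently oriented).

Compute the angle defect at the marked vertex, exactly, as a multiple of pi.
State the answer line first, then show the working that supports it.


Answer: defect(P5) = 0

Sum of corner angles at P5: 2*pi
defect = 2*pi - 2*pi


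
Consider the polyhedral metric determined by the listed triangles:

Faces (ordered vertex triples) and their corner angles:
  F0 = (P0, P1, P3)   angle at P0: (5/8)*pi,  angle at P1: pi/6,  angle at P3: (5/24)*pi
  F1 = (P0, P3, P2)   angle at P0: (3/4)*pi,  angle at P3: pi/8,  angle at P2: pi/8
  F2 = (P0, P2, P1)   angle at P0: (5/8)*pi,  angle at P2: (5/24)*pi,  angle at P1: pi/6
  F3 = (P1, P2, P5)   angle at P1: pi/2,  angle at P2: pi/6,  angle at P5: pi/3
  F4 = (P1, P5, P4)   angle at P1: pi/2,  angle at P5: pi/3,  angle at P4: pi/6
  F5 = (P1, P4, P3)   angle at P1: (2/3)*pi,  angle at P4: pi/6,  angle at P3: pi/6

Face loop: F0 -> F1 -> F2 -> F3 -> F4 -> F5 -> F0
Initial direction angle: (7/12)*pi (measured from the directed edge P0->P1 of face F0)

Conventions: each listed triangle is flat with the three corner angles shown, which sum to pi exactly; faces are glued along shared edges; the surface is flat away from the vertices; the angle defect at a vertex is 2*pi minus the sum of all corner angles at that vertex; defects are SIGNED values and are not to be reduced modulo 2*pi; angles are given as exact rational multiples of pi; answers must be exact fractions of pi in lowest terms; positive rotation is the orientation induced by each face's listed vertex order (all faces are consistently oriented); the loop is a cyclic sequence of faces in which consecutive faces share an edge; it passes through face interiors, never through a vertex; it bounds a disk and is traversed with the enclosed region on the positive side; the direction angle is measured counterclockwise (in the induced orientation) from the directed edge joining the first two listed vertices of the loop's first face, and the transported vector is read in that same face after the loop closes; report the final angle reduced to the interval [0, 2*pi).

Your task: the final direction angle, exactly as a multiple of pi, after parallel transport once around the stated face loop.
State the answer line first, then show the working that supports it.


Answer: final direction angle = (7/12)*pi

enclosed vertex P0: corner angles sum to 2*pi, defect = 2*pi - 2*pi = 0
enclosed vertex P1: corner angles sum to 2*pi, defect = 2*pi - 2*pi = 0
holonomy = initial angle + sum of enclosed defects (mod 2*pi), positive in the induced orientation
final angle = (7/12)*pi + 0 = (7/12)*pi (mod 2*pi)


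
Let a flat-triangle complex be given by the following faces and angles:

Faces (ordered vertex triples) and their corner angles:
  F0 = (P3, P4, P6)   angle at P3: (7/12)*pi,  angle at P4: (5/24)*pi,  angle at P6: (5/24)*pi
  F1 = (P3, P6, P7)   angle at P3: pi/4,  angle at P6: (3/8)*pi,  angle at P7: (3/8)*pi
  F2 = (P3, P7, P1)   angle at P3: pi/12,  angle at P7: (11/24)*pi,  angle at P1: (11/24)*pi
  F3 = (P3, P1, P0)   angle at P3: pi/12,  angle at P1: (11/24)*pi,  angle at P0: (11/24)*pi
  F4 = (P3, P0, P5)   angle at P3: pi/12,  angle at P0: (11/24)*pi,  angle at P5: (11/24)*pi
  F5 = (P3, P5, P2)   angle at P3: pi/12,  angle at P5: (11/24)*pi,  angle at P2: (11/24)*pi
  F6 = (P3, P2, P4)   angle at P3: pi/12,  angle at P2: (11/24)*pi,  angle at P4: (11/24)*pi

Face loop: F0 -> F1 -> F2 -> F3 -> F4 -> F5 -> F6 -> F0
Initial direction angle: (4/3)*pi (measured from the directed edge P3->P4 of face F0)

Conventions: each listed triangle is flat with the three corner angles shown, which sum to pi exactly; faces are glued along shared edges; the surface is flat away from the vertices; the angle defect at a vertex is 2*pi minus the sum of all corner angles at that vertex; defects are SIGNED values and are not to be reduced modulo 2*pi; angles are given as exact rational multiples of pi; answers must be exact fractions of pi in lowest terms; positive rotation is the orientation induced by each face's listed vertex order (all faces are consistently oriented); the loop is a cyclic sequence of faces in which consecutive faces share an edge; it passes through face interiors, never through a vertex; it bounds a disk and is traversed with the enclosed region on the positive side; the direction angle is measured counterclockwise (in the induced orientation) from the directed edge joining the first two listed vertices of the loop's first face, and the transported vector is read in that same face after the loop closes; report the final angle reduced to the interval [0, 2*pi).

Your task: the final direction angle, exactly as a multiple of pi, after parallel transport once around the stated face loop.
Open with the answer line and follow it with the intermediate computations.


Answer: final direction angle = pi/12

enclosed vertex P3: corner angles sum to (5/4)*pi, defect = 2*pi - (5/4)*pi = (3/4)*pi
holonomy = initial angle + sum of enclosed defects (mod 2*pi), positive in the induced orientation
final angle = (4/3)*pi + (3/4)*pi = pi/12 (mod 2*pi)


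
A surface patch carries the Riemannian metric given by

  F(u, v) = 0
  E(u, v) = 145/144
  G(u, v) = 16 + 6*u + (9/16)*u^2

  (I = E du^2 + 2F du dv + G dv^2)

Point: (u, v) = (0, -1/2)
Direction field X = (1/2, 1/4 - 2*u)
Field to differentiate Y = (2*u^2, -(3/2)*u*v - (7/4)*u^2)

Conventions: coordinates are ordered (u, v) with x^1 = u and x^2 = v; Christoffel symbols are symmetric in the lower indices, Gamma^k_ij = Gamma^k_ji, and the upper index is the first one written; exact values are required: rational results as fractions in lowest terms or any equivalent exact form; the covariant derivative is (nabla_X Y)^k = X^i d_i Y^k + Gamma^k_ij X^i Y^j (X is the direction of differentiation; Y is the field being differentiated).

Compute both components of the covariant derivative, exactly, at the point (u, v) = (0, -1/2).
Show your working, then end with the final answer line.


E = 145/144, F = 0, G = 16 at the point
E_u = 0, E_v = 0, F_u = 0, F_v = 0, G_u = 6, G_v = 0
EG - F^2 = 145/9;  g^inv = (9/145) * [[16, 0], [0, 145/144]]
first-kind symbols [ij,l] = (1/2)(d_i g_jl + d_j g_il - d_l g_ij): [uu,u] = E_u/2 = 0, [uu,v] = F_u - E_v/2 = 0, [uv,u] = E_v/2 = 0, [uv,v] = G_u/2 = 3, [vv,u] = F_v - G_u/2 = -3, [vv,v] = G_v/2 = 0
Gamma^u_ij = (G*[ij,u] - F*[ij,v])/(EG - F^2), Gamma^v_ij = (E*[ij,v] - F*[ij,u])/(EG - F^2)
Gamma_uuu = 0, Gamma_uuv = 0, Gamma_uvv = -432/145, Gamma_vuu = 0, Gamma_vuv = 3/16, Gamma_vvv = 0
X = (1/2, 1/4), Y = (0, 0) at the point

Answer: (nabla_X Y)^u = 0, (nabla_X Y)^v = 3/8


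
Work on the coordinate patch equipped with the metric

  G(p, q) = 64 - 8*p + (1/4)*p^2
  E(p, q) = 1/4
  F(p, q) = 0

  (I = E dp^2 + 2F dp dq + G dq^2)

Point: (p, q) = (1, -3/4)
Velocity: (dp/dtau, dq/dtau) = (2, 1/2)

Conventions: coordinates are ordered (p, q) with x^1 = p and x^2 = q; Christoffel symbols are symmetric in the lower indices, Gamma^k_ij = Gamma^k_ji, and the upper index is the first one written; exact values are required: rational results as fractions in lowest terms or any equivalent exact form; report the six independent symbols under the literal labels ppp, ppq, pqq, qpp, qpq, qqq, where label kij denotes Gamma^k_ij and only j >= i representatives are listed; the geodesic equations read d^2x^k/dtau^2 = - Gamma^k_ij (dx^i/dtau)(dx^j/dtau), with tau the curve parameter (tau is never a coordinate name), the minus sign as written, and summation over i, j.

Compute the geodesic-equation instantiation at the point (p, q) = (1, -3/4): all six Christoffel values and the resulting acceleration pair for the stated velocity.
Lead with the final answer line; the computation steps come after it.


Answer: Gamma_ppp = 0, Gamma_ppq = 0, Gamma_pqq = 15, Gamma_qpp = 0, Gamma_qpq = -1/15, Gamma_qqq = 0; accelerations (d^2p/dtau^2, d^2q/dtau^2) = (-15/4, 2/15)

E = 1/4, F = 0, G = 225/4 at the point
E_p = 0, E_q = 0, F_p = 0, F_q = 0, G_p = -15/2, G_q = 0
EG - F^2 = 225/16;  g^inv = (16/225) * [[225/4, 0], [0, 1/4]]
first-kind symbols [ij,l] = (1/2)(d_i g_jl + d_j g_il - d_l g_ij): [pp,p] = E_p/2 = 0, [pp,q] = F_p - E_q/2 = 0, [pq,p] = E_q/2 = 0, [pq,q] = G_p/2 = -15/4, [qq,p] = F_q - G_p/2 = 15/4, [qq,q] = G_q/2 = 0
Gamma^p_ij = (G*[ij,p] - F*[ij,q])/(EG - F^2), Gamma^q_ij = (E*[ij,q] - F*[ij,p])/(EG - F^2)
Gamma_ppp = 0, Gamma_ppq = 0, Gamma_pqq = 15, Gamma_qpp = 0, Gamma_qpq = -1/15, Gamma_qqq = 0
d^2p/dtau^2 = -(Gamma_ppp*(2)^2 + 2*Gamma_ppq*(2)*(1/2) + Gamma_pqq*(1/2)^2) = -15/4
d^2q/dtau^2 = -(Gamma_qpp*(2)^2 + 2*Gamma_qpq*(2)*(1/2) + Gamma_qqq*(1/2)^2) = 2/15


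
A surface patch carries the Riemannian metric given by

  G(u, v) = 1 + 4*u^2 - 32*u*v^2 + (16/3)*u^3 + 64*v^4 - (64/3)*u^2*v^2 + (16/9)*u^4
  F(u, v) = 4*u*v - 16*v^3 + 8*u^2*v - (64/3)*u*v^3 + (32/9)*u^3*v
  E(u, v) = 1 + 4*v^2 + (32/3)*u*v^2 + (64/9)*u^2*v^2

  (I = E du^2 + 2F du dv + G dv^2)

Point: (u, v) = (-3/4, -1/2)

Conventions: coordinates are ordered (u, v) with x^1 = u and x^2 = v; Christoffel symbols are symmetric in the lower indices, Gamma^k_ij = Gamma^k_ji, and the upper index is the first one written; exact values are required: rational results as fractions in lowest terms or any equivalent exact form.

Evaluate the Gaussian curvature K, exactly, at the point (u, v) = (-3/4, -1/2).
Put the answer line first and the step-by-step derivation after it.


Answer: K = -8192/56307

E = 1, F = 0, G = 137/16, EG - F^2 = 137/16 at the point
E_u = 0, E_v = 0, F_u = 11/3, F_v = 0, G_u = 0, G_v = -44
E_vv = 0, F_uv = -18, G_uu = -44/3
Evaluate Brioschi's two determinant matrices M1, M2 and divide by (EG - F^2)^2.
M1 = [[-E_vv/2 + F_uv - G_uu/2, E_u/2, F_u - E_v/2], [F_v - G_u/2, E, F], [G_v/2, F, G]] = [[-32/3, 0, 11/3], [0, 1, 0], [-22, 0, 137/16]]; det M1 = -32/3
M2 = [[0, E_v/2, G_u/2], [E_v/2, E, F], [G_u/2, F, G]] = [[0, 0, 0], [0, 1, 0], [0, 0, 137/16]]; det M2 = 0
det M1 - det M2 = -32/3; K = -32/3 / (137/16)^2 = -8192/56307


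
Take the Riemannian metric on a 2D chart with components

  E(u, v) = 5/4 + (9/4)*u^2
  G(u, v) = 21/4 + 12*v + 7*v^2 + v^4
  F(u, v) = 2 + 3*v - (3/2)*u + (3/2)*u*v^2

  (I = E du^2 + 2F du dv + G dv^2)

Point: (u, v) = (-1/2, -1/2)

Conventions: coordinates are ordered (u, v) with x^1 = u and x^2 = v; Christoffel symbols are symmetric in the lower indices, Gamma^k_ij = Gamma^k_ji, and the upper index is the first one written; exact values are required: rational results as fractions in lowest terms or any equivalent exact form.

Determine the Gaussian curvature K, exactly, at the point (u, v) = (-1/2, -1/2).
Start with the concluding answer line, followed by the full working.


Answer: K = 320/289

E = 29/16, F = 17/16, G = 17/16, EG - F^2 = 51/64 at the point
E_u = -9/4, E_v = 0, F_u = -9/8, F_v = 15/4, G_u = 0, G_v = 9/2
E_vv = 0, F_uv = -3/2, G_uu = 0
K follows from Brioschi's formula, (det M1 - det M2)/(EG - F^2)^2.
M1 = [[-E_vv/2 + F_uv - G_uu/2, E_u/2, F_u - E_v/2], [F_v - G_u/2, E, F], [G_v/2, F, G]] = [[-3/2, -9/8, -9/8], [15/4, 29/16, 17/16], [9/4, 17/16, 17/16]]; det M1 = 45/64
M2 = [[0, E_v/2, G_u/2], [E_v/2, E, F], [G_u/2, F, G]] = [[0, 0, 0], [0, 29/16, 17/16], [0, 17/16, 17/16]]; det M2 = 0
det M1 - det M2 = 45/64; K = 45/64 / (51/64)^2 = 320/289


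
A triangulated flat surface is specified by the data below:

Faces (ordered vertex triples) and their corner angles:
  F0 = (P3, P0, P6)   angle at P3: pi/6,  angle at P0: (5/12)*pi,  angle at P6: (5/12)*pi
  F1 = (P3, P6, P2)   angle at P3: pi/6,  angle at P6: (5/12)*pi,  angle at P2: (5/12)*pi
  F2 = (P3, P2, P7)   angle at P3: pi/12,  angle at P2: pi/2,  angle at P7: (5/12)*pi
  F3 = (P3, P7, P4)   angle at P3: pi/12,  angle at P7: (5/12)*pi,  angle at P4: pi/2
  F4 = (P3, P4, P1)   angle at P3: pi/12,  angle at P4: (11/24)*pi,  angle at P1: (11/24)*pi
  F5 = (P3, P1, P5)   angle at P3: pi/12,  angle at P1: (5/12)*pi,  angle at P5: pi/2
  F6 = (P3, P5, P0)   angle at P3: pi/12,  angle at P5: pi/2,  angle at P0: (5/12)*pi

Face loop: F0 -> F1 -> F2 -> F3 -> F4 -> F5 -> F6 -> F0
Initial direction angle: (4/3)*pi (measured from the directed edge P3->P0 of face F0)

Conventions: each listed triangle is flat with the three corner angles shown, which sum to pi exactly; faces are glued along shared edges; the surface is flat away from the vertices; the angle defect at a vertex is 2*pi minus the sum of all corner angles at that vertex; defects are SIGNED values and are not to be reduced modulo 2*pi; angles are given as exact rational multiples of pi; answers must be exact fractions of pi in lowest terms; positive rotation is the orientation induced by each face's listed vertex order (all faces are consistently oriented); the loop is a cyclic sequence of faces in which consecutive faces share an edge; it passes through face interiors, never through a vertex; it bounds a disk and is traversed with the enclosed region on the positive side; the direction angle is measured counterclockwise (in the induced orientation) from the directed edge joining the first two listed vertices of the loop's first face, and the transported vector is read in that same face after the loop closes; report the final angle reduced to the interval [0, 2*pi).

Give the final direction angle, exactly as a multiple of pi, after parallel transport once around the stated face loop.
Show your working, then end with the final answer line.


enclosed vertex P3: corner angles sum to (3/4)*pi, defect = 2*pi - (3/4)*pi = (5/4)*pi
by Gauss-Bonnet the loop rotates the vector by the enclosed defect sum (positive orientation, mod 2*pi)
final angle = (4/3)*pi + (5/4)*pi = (7/12)*pi (mod 2*pi)

Answer: final direction angle = (7/12)*pi


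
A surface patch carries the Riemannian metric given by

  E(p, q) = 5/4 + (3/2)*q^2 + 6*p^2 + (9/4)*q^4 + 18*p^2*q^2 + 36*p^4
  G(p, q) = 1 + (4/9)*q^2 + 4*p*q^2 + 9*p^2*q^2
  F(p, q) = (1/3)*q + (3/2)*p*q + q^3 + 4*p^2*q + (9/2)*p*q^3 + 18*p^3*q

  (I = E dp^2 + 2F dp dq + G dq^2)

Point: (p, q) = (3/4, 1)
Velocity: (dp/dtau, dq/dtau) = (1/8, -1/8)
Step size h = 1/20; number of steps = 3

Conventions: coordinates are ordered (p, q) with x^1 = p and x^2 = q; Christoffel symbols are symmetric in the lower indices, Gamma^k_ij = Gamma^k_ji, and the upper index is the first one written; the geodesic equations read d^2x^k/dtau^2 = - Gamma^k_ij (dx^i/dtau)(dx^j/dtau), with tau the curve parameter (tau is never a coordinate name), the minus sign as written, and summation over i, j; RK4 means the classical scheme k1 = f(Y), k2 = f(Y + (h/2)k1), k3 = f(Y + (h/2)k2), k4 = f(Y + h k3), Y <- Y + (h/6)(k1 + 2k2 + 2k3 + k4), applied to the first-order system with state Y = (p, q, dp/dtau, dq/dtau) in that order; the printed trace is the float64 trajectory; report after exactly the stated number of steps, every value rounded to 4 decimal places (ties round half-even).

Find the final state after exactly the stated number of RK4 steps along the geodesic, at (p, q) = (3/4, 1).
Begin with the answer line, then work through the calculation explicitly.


Answer: p = 0.7686, q = 0.9812, dp/dtau = 0.1230, dq/dtau = -0.1261

f(Y) = (dp/dtau, dq/dtau, -Gamma^p_ij Y'^i Y'^j, -Gamma^q_ij Y'^i Y'^j) with the Gammas evaluated at the stage position; h = 0.050000; intermediate values shown to 6 dp
step 0: p = 0.7500, q = 1.0000, dp/dtau = 0.1250, dq/dtau = -0.1250
step 1:
  k1: at (p, q) = (0.750000, 1.000000), (dp/dtau, dq/dtau) = (0.125000, -0.125000); Gamma_ppp = 1.259845, Gamma_ppq = 0.419948, Gamma_pqq = 0.408283, Gamma_qpp = 0.683637, Gamma_qpq = 0.227879, Gamma_qqq = 0.221549; k1 = (0.125000, -0.125000, -0.012941, -0.007022)
  k2: at (p, q) = (0.753125, 0.996875), (dp/dtau, dq/dtau) = (0.124676, -0.125176); Gamma_ppp = 1.262814, Gamma_ppq = 0.417881, Gamma_pqq = 0.408857, Gamma_qpp = 0.682911, Gamma_qpq = 0.225984, Gamma_qqq = 0.221104; k2 = (0.124676, -0.125176, -0.012993, -0.007026)
  k3: at (p, q) = (0.753117, 0.996871), (dp/dtau, dq/dtau) = (0.124675, -0.125176); Gamma_ppp = 1.262818, Gamma_ppq = 0.417885, Gamma_pqq = 0.408859, Gamma_qpp = 0.682915, Gamma_qpq = 0.225987, Gamma_qqq = 0.221106; k3 = (0.124675, -0.125176, -0.012992, -0.007026)
  k4: at (p, q) = (0.756234, 0.993741), (dp/dtau, dq/dtau) = (0.124350, -0.125351); Gamma_ppp = 1.265766, Gamma_ppq = 0.415825, Gamma_pqq = 0.409429, Gamma_qpp = 0.682153, Gamma_qpq = 0.224099, Gamma_qqq = 0.220652; k4 = (0.124350, -0.125351, -0.013043, -0.007029)
  Y <- Y + (h/6)(k1 + 2k2 + 2k3 + k4): p = 0.7562, q = 0.9937, dp/dtau = 0.1244, dq/dtau = -0.1254
step 2:
  k1: at (p, q) = (0.756234, 0.993741), (dp/dtau, dq/dtau) = (0.124350, -0.125351); Gamma_ppp = 1.265766, Gamma_ppq = 0.415825, Gamma_pqq = 0.409429, Gamma_qpp = 0.682153, Gamma_qpq = 0.224099, Gamma_qqq = 0.220652; k1 = (0.124350, -0.125351, -0.013043, -0.007029)
  k2: at (p, q) = (0.759343, 0.990607), (dp/dtau, dq/dtau) = (0.124024, -0.125527); Gamma_ppp = 1.268694, Gamma_ppq = 0.413772, Gamma_pqq = 0.409995, Gamma_qpp = 0.681356, Gamma_qpq = 0.222217, Gamma_qqq = 0.220189; k2 = (0.124024, -0.125527, -0.013092, -0.007031)
  k3: at (p, q) = (0.759334, 0.990603), (dp/dtau, dq/dtau) = (0.124023, -0.125527); Gamma_ppp = 1.268698, Gamma_ppq = 0.413776, Gamma_pqq = 0.409997, Gamma_qpp = 0.681361, Gamma_qpq = 0.222220, Gamma_qqq = 0.220191; k3 = (0.124023, -0.125527, -0.013092, -0.007031)
  k4: at (p, q) = (0.762435, 0.987465), (dp/dtau, dq/dtau) = (0.123696, -0.125703); Gamma_ppp = 1.271606, Gamma_ppq = 0.411729, Gamma_pqq = 0.410558, Gamma_qpp = 0.680529, Gamma_qpq = 0.220346, Gamma_qqq = 0.219720; k4 = (0.123696, -0.125703, -0.013140, -0.007032)
  Y <- Y + (h/6)(k1 + 2k2 + 2k3 + k4): p = 0.7624, q = 0.9875, dp/dtau = 0.1237, dq/dtau = -0.1257
step 3:
  k1: at (p, q) = (0.762435, 0.987465), (dp/dtau, dq/dtau) = (0.123696, -0.125703); Gamma_ppp = 1.271606, Gamma_ppq = 0.411729, Gamma_pqq = 0.410558, Gamma_qpp = 0.680529, Gamma_qpq = 0.220346, Gamma_qqq = 0.219720; k1 = (0.123696, -0.125703, -0.013140, -0.007032)
  k2: at (p, q) = (0.765527, 0.984322), (dp/dtau, dq/dtau) = (0.123367, -0.125879); Gamma_ppp = 1.274493, Gamma_ppq = 0.409689, Gamma_pqq = 0.411115, Gamma_qpp = 0.679662, Gamma_qpq = 0.218479, Gamma_qqq = 0.219240; k2 = (0.123367, -0.125879, -0.013187, -0.007032)
  k3: at (p, q) = (0.765519, 0.984318), (dp/dtau, dq/dtau) = (0.123366, -0.125879); Gamma_ppp = 1.274497, Gamma_ppq = 0.409693, Gamma_pqq = 0.411118, Gamma_qpp = 0.679667, Gamma_qpq = 0.218482, Gamma_qqq = 0.219242; k3 = (0.123366, -0.125879, -0.013187, -0.007032)
  k4: at (p, q) = (0.768603, 0.981171), (dp/dtau, dq/dtau) = (0.123036, -0.126054); Gamma_ppp = 1.277365, Gamma_ppq = 0.407659, Gamma_pqq = 0.411671, Gamma_qpp = 0.678766, Gamma_qpq = 0.216622, Gamma_qqq = 0.218754; k4 = (0.123036, -0.126054, -0.013233, -0.007032)
  Y <- Y + (h/6)(k1 + 2k2 + 2k3 + k4): p = 0.7686, q = 0.9812, dp/dtau = 0.1230, dq/dtau = -0.1261


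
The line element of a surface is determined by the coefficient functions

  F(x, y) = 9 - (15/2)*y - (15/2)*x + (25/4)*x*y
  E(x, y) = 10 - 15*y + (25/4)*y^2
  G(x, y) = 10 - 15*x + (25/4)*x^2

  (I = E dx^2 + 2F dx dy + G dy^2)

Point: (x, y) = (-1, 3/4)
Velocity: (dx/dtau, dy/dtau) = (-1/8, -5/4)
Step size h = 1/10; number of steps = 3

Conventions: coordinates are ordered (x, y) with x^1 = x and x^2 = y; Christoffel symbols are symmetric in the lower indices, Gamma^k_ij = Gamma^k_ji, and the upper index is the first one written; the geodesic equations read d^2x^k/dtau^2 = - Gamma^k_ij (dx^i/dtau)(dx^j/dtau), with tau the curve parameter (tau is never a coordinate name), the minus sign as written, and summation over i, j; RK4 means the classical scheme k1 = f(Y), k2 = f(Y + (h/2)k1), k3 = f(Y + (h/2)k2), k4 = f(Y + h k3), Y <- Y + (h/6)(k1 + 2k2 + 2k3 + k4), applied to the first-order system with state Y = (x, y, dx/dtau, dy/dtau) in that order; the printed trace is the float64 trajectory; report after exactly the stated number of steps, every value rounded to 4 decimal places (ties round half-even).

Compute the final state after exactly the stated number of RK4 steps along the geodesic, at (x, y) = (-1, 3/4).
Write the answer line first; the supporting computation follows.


Answer: x = -1.0361, y = 0.3806, dx/dtau = -0.1148, dy/dtau = -1.2141

f(Y) = (dx/dtau, dy/dtau, -Gamma^x_ij Y'^i Y'^j, -Gamma^y_ij Y'^i Y'^j) with the Gammas evaluated at the stage position; h = 0.100000; intermediate values shown to 6 dp
step 0: x = -1.0000, y = 0.7500, dx/dtau = -0.1250, dy/dtau = -1.2500
step 1:
  k1: at (x, y) = (-1.000000, 0.750000), (dx/dtau, dy/dtau) = (-0.125000, -1.250000); Gamma_xxx = 0.000000, Gamma_xxy = -0.086497, Gamma_xyy = 0.000000, Gamma_yxx = 0.000000, Gamma_yxy = -0.422874, Gamma_yyy = 0.000000; k1 = (-0.125000, -1.250000, 0.027030, 0.132148)
  k2: at (x, y) = (-1.006250, 0.687500), (dx/dtau, dy/dtau) = (-0.123648, -1.243393); Gamma_xxx = 0.000000, Gamma_xxy = -0.096877, Gamma_xyy = 0.000000, Gamma_yxx = 0.000000, Gamma_yxy = -0.417045, Gamma_yyy = 0.000000; k2 = (-0.123648, -1.243393, 0.029789, 0.128236)
  k3: at (x, y) = (-1.006182, 0.687830), (dx/dtau, dy/dtau) = (-0.123511, -1.243588); Gamma_xxx = 0.000000, Gamma_xxy = -0.096827, Gamma_xyy = 0.000000, Gamma_yxx = 0.000000, Gamma_yxy = -0.417083, Gamma_yyy = 0.000000; k3 = (-0.123511, -1.243588, 0.029744, 0.128125)
  k4: at (x, y) = (-1.012351, 0.625641), (dx/dtau, dy/dtau) = (-0.122026, -1.237188); Gamma_xxx = 0.000000, Gamma_xxy = -0.106671, Gamma_xyy = 0.000000, Gamma_yxx = 0.000000, Gamma_yxy = -0.410883, Gamma_yyy = 0.000000; k4 = (-0.122026, -1.237188, 0.032208, 0.124061)
  Y <- Y + (h/6)(k1 + 2k2 + 2k3 + k4): x = -1.0124, y = 0.6256, dx/dtau = -0.1220, dy/dtau = -1.2372
step 2:
  k1: at (x, y) = (-1.012356, 0.625648), (dx/dtau, dy/dtau) = (-0.122028, -1.237184); Gamma_xxx = 0.000000, Gamma_xxy = -0.106670, Gamma_xyy = 0.000000, Gamma_yxx = 0.000000, Gamma_yxy = -0.410883, Gamma_yyy = 0.000000; k1 = (-0.122028, -1.237184, 0.032208, 0.124063)
  k2: at (x, y) = (-1.018457, 0.563788), (dx/dtau, dy/dtau) = (-0.120418, -1.230981); Gamma_xxx = 0.000000, Gamma_xxy = -0.115963, Gamma_xyy = 0.000000, Gamma_yxx = 0.000000, Gamma_yxy = -0.404362, Gamma_yyy = 0.000000; k2 = (-0.120418, -1.230981, 0.034379, 0.119879)
  k3: at (x, y) = (-1.018377, 0.564098), (dx/dtau, dy/dtau) = (-0.120309, -1.231191); Gamma_xxx = 0.000000, Gamma_xxy = -0.115923, Gamma_xyy = 0.000000, Gamma_yxx = 0.000000, Gamma_yxy = -0.404403, Gamma_yyy = 0.000000; k3 = (-0.120309, -1.231191, 0.034342, 0.119803)
  k4: at (x, y) = (-1.024387, 0.502528), (dx/dtau, dy/dtau) = (-0.118594, -1.225204); Gamma_xxx = 0.000000, Gamma_xxy = -0.124674, Gamma_xyy = 0.000000, Gamma_yxx = 0.000000, Gamma_yxy = -0.397612, Gamma_yyy = 0.000000; k4 = (-0.118594, -1.225204, 0.036231, 0.115548)
  Y <- Y + (h/6)(k1 + 2k2 + 2k3 + k4): x = -1.0244, y = 0.5025, dx/dtau = -0.1186, dy/dtau = -1.2252
step 3:
  k1: at (x, y) = (-1.024390, 0.502535), (dx/dtau, dy/dtau) = (-0.118597, -1.225202); Gamma_xxx = 0.000000, Gamma_xxy = -0.124673, Gamma_xyy = 0.000000, Gamma_yxx = 0.000000, Gamma_yxy = -0.397612, Gamma_yyy = 0.000000; k1 = (-0.118597, -1.225202, 0.036231, 0.115550)
  k2: at (x, y) = (-1.030320, 0.441275), (dx/dtau, dy/dtau) = (-0.116785, -1.219424); Gamma_xxx = 0.000000, Gamma_xxy = -0.132877, Gamma_xyy = 0.000000, Gamma_yxx = 0.000000, Gamma_yxy = -0.390600, Gamma_yyy = 0.000000; k2 = (-0.116785, -1.219424, 0.037846, 0.111251)
  k3: at (x, y) = (-1.030230, 0.441564), (dx/dtau, dy/dtau) = (-0.116705, -1.219639); Gamma_xxx = 0.000000, Gamma_xxy = -0.132846, Gamma_xyy = 0.000000, Gamma_yxx = 0.000000, Gamma_yxy = -0.390641, Gamma_yyy = 0.000000; k3 = (-0.116705, -1.219639, 0.037818, 0.111206)
  k4: at (x, y) = (-1.036061, 0.380571), (dx/dtau, dy/dtau) = (-0.114815, -1.214081); Gamma_xxx = 0.000000, Gamma_xxy = -0.140519, Gamma_xyy = 0.000000, Gamma_yxx = 0.000000, Gamma_yxy = -0.383450, Gamma_yyy = 0.000000; k4 = (-0.114815, -1.214081, 0.039175, 0.106902)
  Y <- Y + (h/6)(k1 + 2k2 + 2k3 + k4): x = -1.0361, y = 0.3806, dx/dtau = -0.1148, dy/dtau = -1.2141
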